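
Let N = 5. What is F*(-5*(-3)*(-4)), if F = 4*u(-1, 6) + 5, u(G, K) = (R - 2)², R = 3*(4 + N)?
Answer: -150300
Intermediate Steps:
R = 27 (R = 3*(4 + 5) = 3*9 = 27)
u(G, K) = 625 (u(G, K) = (27 - 2)² = 25² = 625)
F = 2505 (F = 4*625 + 5 = 2500 + 5 = 2505)
F*(-5*(-3)*(-4)) = 2505*(-5*(-3)*(-4)) = 2505*(15*(-4)) = 2505*(-60) = -150300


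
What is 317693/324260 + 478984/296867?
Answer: 249627919671/96262093420 ≈ 2.5932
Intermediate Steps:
317693/324260 + 478984/296867 = 249627919671/96262093420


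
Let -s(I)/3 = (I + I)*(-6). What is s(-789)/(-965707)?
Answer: 28404/965707 ≈ 0.029413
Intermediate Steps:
s(I) = 36*I (s(I) = -3*(I + I)*(-6) = -3*2*I*(-6) = -(-36)*I = 36*I)
s(-789)/(-965707) = (36*(-789))/(-965707) = -28404*(-1/965707) = 28404/965707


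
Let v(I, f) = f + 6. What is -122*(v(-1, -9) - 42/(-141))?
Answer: 15494/47 ≈ 329.66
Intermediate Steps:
v(I, f) = 6 + f
-122*(v(-1, -9) - 42/(-141)) = -122*((6 - 9) - 42/(-141)) = -122*(-3 - 42*(-1/141)) = -122*(-3 + 14/47) = -122*(-127/47) = 15494/47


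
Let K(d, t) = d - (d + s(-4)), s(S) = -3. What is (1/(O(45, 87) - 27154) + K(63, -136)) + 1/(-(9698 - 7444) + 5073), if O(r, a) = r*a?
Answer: 196552643/65510741 ≈ 3.0003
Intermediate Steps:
O(r, a) = a*r
K(d, t) = 3 (K(d, t) = d - (d - 3) = d - (-3 + d) = d + (3 - d) = 3)
(1/(O(45, 87) - 27154) + K(63, -136)) + 1/(-(9698 - 7444) + 5073) = (1/(87*45 - 27154) + 3) + 1/(-(9698 - 7444) + 5073) = (1/(3915 - 27154) + 3) + 1/(-1*2254 + 5073) = (1/(-23239) + 3) + 1/(-2254 + 5073) = (-1/23239 + 3) + 1/2819 = 69716/23239 + 1/2819 = 196552643/65510741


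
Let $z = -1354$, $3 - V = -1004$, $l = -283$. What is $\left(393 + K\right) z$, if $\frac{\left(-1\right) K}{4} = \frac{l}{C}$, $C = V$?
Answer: $- \frac{537379582}{1007} \approx -5.3364 \cdot 10^{5}$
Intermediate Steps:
$V = 1007$ ($V = 3 - -1004 = 3 + 1004 = 1007$)
$C = 1007$
$K = \frac{1132}{1007}$ ($K = - 4 \left(- \frac{283}{1007}\right) = - 4 \left(\left(-283\right) \frac{1}{1007}\right) = \left(-4\right) \left(- \frac{283}{1007}\right) = \frac{1132}{1007} \approx 1.1241$)
$\left(393 + K\right) z = \left(393 + \frac{1132}{1007}\right) \left(-1354\right) = \frac{396883}{1007} \left(-1354\right) = - \frac{537379582}{1007}$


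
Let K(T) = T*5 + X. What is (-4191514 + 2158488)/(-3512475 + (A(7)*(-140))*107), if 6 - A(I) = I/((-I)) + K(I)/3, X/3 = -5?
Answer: 6099078/10552405 ≈ 0.57798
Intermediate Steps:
X = -15 (X = 3*(-5) = -15)
K(T) = -15 + 5*T (K(T) = T*5 - 15 = 5*T - 15 = -15 + 5*T)
A(I) = 12 - 5*I/3 (A(I) = 6 - (I/((-I)) + (-15 + 5*I)/3) = 6 - (I*(-1/I) + (-15 + 5*I)*(⅓)) = 6 - (-1 + (-5 + 5*I/3)) = 6 - (-6 + 5*I/3) = 6 + (6 - 5*I/3) = 12 - 5*I/3)
(-4191514 + 2158488)/(-3512475 + (A(7)*(-140))*107) = (-4191514 + 2158488)/(-3512475 + ((12 - 5/3*7)*(-140))*107) = -2033026/(-3512475 + ((12 - 35/3)*(-140))*107) = -2033026/(-3512475 + ((⅓)*(-140))*107) = -2033026/(-3512475 - 140/3*107) = -2033026/(-3512475 - 14980/3) = -2033026/(-10552405/3) = -2033026*(-3/10552405) = 6099078/10552405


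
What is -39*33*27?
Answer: -34749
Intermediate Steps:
-39*33*27 = -1287*27 = -34749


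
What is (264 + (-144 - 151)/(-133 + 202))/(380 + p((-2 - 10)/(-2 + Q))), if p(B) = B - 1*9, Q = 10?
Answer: 35842/50991 ≈ 0.70291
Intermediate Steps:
p(B) = -9 + B (p(B) = B - 9 = -9 + B)
(264 + (-144 - 151)/(-133 + 202))/(380 + p((-2 - 10)/(-2 + Q))) = (264 + (-144 - 151)/(-133 + 202))/(380 + (-9 + (-2 - 10)/(-2 + 10))) = (264 - 295/69)/(380 + (-9 - 12/8)) = (264 - 295*1/69)/(380 + (-9 - 12*⅛)) = (264 - 295/69)/(380 + (-9 - 3/2)) = 17921/(69*(380 - 21/2)) = 17921/(69*(739/2)) = (17921/69)*(2/739) = 35842/50991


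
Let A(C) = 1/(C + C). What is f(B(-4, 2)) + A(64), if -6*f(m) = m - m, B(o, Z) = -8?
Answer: 1/128 ≈ 0.0078125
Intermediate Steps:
A(C) = 1/(2*C)
f(m) = 0 (f(m) = -(m - m)/6 = -⅙*0 = 0)
f(B(-4, 2)) + A(64) = 0 + (½)/64 = 0 + (½)*(1/64) = 0 + 1/128 = 1/128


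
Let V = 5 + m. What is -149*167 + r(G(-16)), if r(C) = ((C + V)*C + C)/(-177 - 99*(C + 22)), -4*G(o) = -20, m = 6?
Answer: -14183327/570 ≈ -24883.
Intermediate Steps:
V = 11 (V = 5 + 6 = 11)
G(o) = 5 (G(o) = -1/4*(-20) = 5)
r(C) = (C + C*(11 + C))/(-2355 - 99*C) (r(C) = ((C + 11)*C + C)/(-177 - 99*(C + 22)) = ((11 + C)*C + C)/(-177 - 99*(22 + C)) = (C*(11 + C) + C)/(-177 + (-2178 - 99*C)) = (C + C*(11 + C))/(-2355 - 99*C))
-149*167 + r(G(-16)) = -149*167 - 1*5*(12 + 5)/(2355 + 99*5) = -24883 - 1*5*17/(2355 + 495) = -24883 - 1*5*17/2850 = -24883 - 1*5*1/2850*17 = -24883 - 17/570 = -14183327/570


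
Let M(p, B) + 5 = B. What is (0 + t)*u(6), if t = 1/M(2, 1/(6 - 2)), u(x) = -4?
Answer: 16/19 ≈ 0.84210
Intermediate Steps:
M(p, B) = -5 + B
t = -4/19 (t = 1/(-5 + 1/(6 - 2)) = 1/(-5 + 1/4) = 1/(-19/4) = -4/19 ≈ -0.21053)
(0 + t)*u(6) = (0 - 4/19)*(-4) = -4/19*(-4) = 16/19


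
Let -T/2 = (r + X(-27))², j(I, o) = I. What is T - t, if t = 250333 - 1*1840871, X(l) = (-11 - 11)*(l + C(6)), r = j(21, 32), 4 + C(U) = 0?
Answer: 602120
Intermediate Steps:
C(U) = -4 (C(U) = -4 + 0 = -4)
r = 21
X(l) = 88 - 22*l (X(l) = (-11 - 11)*(l - 4) = -22*(-4 + l) = 88 - 22*l)
T = -988418 (T = -2*(21 + (88 - 22*(-27)))² = -2*(21 + (88 + 594))² = -2*(21 + 682)² = -2*703² = -2*494209 = -988418)
t = -1590538 (t = 250333 - 1840871 = -1590538)
T - t = -988418 - 1*(-1590538) = -988418 + 1590538 = 602120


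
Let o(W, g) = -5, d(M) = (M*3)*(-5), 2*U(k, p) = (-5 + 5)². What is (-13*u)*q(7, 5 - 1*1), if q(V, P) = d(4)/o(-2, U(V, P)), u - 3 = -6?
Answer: 468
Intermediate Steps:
U(k, p) = 0 (U(k, p) = (-5 + 5)²/2 = (½)*0² = (½)*0 = 0)
u = -3 (u = 3 - 6 = -3)
d(M) = -15*M (d(M) = (3*M)*(-5) = -15*M)
q(V, P) = 12 (q(V, P) = -15*4/(-5) = -60*(-⅕) = 12)
(-13*u)*q(7, 5 - 1*1) = -13*(-3)*12 = 39*12 = 468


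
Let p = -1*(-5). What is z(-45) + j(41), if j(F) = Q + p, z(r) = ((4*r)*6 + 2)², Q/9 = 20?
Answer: 1162269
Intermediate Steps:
p = 5
Q = 180 (Q = 9*20 = 180)
z(r) = (2 + 24*r)² (z(r) = (24*r + 2)² = (2 + 24*r)²)
j(F) = 185 (j(F) = 180 + 5 = 185)
z(-45) + j(41) = 4*(1 + 12*(-45))² + 185 = 4*(1 - 540)² + 185 = 4*(-539)² + 185 = 4*290521 + 185 = 1162084 + 185 = 1162269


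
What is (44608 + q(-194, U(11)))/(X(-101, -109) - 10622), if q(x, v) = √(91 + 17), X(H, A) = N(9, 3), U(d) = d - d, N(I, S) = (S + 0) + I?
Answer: -22304/5305 - 3*√3/5305 ≈ -4.2053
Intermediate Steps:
N(I, S) = I + S (N(I, S) = S + I = I + S)
U(d) = 0
X(H, A) = 12 (X(H, A) = 9 + 3 = 12)
q(x, v) = 6*√3 (q(x, v) = √108 = 6*√3)
(44608 + q(-194, U(11)))/(X(-101, -109) - 10622) = (44608 + 6*√3)/(12 - 10622) = (44608 + 6*√3)/(-10610) = (44608 + 6*√3)*(-1/10610) = -22304/5305 - 3*√3/5305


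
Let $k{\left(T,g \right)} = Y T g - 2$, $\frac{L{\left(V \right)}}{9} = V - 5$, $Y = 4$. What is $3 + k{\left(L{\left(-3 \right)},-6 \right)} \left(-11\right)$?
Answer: $-18983$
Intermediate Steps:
$L{\left(V \right)} = -45 + 9 V$ ($L{\left(V \right)} = 9 \left(V - 5\right) = 9 \left(-5 + V\right) = -45 + 9 V$)
$k{\left(T,g \right)} = -2 + 4 T g$ ($k{\left(T,g \right)} = 4 T g - 2 = -2 + 4 T g$)
$3 + k{\left(L{\left(-3 \right)},-6 \right)} \left(-11\right) = 3 + \left(-2 + 4 \left(-45 + 9 \left(-3\right)\right) \left(-6\right)\right) \left(-11\right) = 3 + \left(-2 + 4 \left(-45 - 27\right) \left(-6\right)\right) \left(-11\right) = 3 + \left(-2 + 4 \left(-72\right) \left(-6\right)\right) \left(-11\right) = 3 + \left(-2 + 1728\right) \left(-11\right) = 3 + 1726 \left(-11\right) = 3 - 18986 = -18983$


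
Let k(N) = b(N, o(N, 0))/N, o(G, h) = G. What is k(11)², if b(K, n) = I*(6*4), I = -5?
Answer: 14400/121 ≈ 119.01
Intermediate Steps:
b(K, n) = -120 (b(K, n) = -30*4 = -5*24 = -120)
k(N) = -120/N
k(11)² = (-120/11)² = 14400/121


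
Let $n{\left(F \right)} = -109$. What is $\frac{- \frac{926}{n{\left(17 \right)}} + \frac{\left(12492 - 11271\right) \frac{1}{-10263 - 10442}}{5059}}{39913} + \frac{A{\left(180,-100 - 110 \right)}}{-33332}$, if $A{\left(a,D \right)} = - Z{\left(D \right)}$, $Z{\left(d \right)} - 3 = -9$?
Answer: $\frac{249416707821901}{7594726902765423590} \approx 3.2841 \cdot 10^{-5}$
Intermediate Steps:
$Z{\left(d \right)} = -6$ ($Z{\left(d \right)} = 3 - 9 = -6$)
$A{\left(a,D \right)} = 6$ ($A{\left(a,D \right)} = \left(-1\right) \left(-6\right) = 6$)
$\frac{- \frac{926}{n{\left(17 \right)}} + \frac{\left(12492 - 11271\right) \frac{1}{-10263 - 10442}}{5059}}{39913} + \frac{A{\left(180,-100 - 110 \right)}}{-33332} = \frac{- \frac{926}{-109} + \frac{\left(12492 - 11271\right) \frac{1}{-10263 - 10442}}{5059}}{39913} + \frac{6}{-33332} = \left(\left(-926\right) \left(- \frac{1}{109}\right) + \frac{1221}{-20705} \cdot \frac{1}{5059}\right) \frac{1}{39913} + 6 \left(- \frac{1}{33332}\right) = \left(\frac{926}{109} + 1221 \left(- \frac{1}{20705}\right) \frac{1}{5059}\right) \frac{1}{39913} - \frac{3}{16666} = \left(\frac{926}{109} - \frac{1221}{104746595}\right) \frac{1}{39913} - \frac{3}{16666} = \frac{96995213881}{11417378855} \cdot \frac{1}{39913} - \frac{3}{16666} = \frac{96995213881}{455701842239615} - \frac{3}{16666} = \frac{249416707821901}{7594726902765423590}$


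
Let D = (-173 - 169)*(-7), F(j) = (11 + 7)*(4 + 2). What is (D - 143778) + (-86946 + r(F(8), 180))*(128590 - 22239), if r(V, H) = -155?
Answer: -9263419835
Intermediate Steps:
F(j) = 108 (F(j) = 18*6 = 108)
D = 2394 (D = -342*(-7) = 2394)
(D - 143778) + (-86946 + r(F(8), 180))*(128590 - 22239) = (2394 - 143778) + (-86946 - 155)*(128590 - 22239) = -141384 - 87101*106351 = -141384 - 9263278451 = -9263419835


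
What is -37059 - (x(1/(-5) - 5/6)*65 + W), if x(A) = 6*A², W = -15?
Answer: -1123813/30 ≈ -37460.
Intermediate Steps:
-37059 - (x(1/(-5) - 5/6)*65 + W) = -37059 - ((6*(1/(-5) - 5/6)²)*65 - 15) = -37059 - ((6*(1*(-⅕) - 5*⅙)²)*65 - 15) = -37059 - ((6*(-⅕ - ⅚)²)*65 - 15) = -37059 - ((6*(-31/30)²)*65 - 15) = -37059 - ((6*(961/900))*65 - 15) = -37059 - ((961/150)*65 - 15) = -37059 - (12493/30 - 15) = -37059 - 1*12043/30 = -37059 - 12043/30 = -1123813/30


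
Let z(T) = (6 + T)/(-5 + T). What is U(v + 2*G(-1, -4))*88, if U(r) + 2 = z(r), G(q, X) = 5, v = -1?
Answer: 154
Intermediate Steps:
z(T) = (6 + T)/(-5 + T)
U(r) = -2 + (6 + r)/(-5 + r)
U(v + 2*G(-1, -4))*88 = ((16 - (-1 + 2*5))/(-5 + (-1 + 2*5)))*88 = ((16 - (-1 + 10))/(-5 + (-1 + 10)))*88 = ((16 - 1*9)/(-5 + 9))*88 = ((16 - 9)/4)*88 = ((¼)*7)*88 = (7/4)*88 = 154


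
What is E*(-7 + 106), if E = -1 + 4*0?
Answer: -99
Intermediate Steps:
E = -1 (E = -1 + 0 = -1)
E*(-7 + 106) = -(-7 + 106) = -1*99 = -99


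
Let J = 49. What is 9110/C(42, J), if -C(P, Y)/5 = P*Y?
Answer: -911/1029 ≈ -0.88533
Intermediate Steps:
C(P, Y) = -5*P*Y
9110/C(42, J) = 9110/((-5*42*49)) = 9110/(-10290) = 9110*(-1/10290) = -911/1029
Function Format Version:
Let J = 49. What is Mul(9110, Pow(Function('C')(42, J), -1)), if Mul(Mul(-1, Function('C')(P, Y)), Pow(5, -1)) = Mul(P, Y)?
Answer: Rational(-911, 1029) ≈ -0.88533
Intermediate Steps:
Function('C')(P, Y) = Mul(-5, P, Y) (Function('C')(P, Y) = Mul(-5, Mul(P, Y)) = Mul(-5, P, Y))
Mul(9110, Pow(Function('C')(42, J), -1)) = Mul(9110, Pow(Mul(-5, 42, 49), -1)) = Mul(9110, Pow(-10290, -1)) = Mul(9110, Rational(-1, 10290)) = Rational(-911, 1029)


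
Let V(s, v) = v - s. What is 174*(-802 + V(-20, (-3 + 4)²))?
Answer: -135894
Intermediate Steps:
174*(-802 + V(-20, (-3 + 4)²)) = 174*(-802 + ((-3 + 4)² - 1*(-20))) = 174*(-802 + (1² + 20)) = 174*(-802 + (1 + 20)) = 174*(-802 + 21) = 174*(-781) = -135894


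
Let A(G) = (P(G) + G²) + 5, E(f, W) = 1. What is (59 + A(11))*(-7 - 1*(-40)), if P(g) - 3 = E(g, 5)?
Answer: 6237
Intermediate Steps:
P(g) = 4 (P(g) = 3 + 1 = 4)
A(G) = 9 + G² (A(G) = (4 + G²) + 5 = 9 + G²)
(59 + A(11))*(-7 - 1*(-40)) = (59 + (9 + 11²))*(-7 - 1*(-40)) = (59 + (9 + 121))*(-7 + 40) = (59 + 130)*33 = 189*33 = 6237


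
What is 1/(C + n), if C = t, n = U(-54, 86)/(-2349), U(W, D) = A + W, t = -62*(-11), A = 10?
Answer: 2349/1602062 ≈ 0.0014662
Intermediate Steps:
t = 682
U(W, D) = 10 + W
n = 44/2349 (n = (10 - 54)/(-2349) = -44*(-1/2349) = 44/2349 ≈ 0.018731)
C = 682
1/(C + n) = 1/(682 + 44/2349) = 1/(1602062/2349) = 2349/1602062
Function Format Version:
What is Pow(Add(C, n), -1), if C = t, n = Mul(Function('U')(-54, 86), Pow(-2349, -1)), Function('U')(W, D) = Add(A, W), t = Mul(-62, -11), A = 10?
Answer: Rational(2349, 1602062) ≈ 0.0014662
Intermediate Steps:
t = 682
Function('U')(W, D) = Add(10, W)
n = Rational(44, 2349) (n = Mul(Add(10, -54), Pow(-2349, -1)) = Mul(-44, Rational(-1, 2349)) = Rational(44, 2349) ≈ 0.018731)
C = 682
Pow(Add(C, n), -1) = Pow(Add(682, Rational(44, 2349)), -1) = Pow(Rational(1602062, 2349), -1) = Rational(2349, 1602062)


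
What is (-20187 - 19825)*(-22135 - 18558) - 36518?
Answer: 1628171798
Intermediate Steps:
(-20187 - 19825)*(-22135 - 18558) - 36518 = -40012*(-40693) - 36518 = 1628208316 - 36518 = 1628171798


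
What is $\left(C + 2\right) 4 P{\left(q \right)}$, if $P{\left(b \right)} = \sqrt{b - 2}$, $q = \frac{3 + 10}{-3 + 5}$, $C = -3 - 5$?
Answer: $- 36 \sqrt{2} \approx -50.912$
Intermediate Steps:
$C = -8$
$q = \frac{13}{2} \approx 6.5$
$P{\left(b \right)} = \sqrt{-2 + b}$
$\left(C + 2\right) 4 P{\left(q \right)} = \left(-8 + 2\right) 4 \sqrt{-2 + \frac{13}{2}} = \left(-6\right) 4 \sqrt{\frac{9}{2}} = - 24 \frac{3 \sqrt{2}}{2} = - 36 \sqrt{2}$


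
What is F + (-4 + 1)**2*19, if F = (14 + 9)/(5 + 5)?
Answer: 1733/10 ≈ 173.30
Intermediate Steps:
F = 23/10 ≈ 2.3000
F + (-4 + 1)**2*19 = 23/10 + (-4 + 1)**2*19 = 23/10 + (-3)**2*19 = 23/10 + 9*19 = 23/10 + 171 = 1733/10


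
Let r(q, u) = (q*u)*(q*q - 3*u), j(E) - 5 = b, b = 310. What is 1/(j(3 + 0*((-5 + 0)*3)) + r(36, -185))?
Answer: -1/12327345 ≈ -8.1120e-8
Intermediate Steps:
j(E) = 315 (j(E) = 5 + 310 = 315)
r(q, u) = q*u*(q² - 3*u) (r(q, u) = (q*u)*(q² - 3*u) = q*u*(q² - 3*u))
1/(j(3 + 0*((-5 + 0)*3)) + r(36, -185)) = 1/(315 + 36*(-185)*(36² - 3*(-185))) = 1/(315 + 36*(-185)*(1296 + 555)) = 1/(315 + 36*(-185)*1851) = 1/(315 - 12327660) = 1/(-12327345) = -1/12327345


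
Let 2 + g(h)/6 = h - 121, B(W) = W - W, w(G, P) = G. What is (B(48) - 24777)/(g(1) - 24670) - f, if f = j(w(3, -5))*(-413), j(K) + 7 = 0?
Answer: -73412405/25402 ≈ -2890.0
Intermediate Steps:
B(W) = 0
j(K) = -7 (j(K) = -7 + 0 = -7)
g(h) = -738 + 6*h (g(h) = -12 + 6*(h - 121) = -12 + 6*(-121 + h) = -12 + (-726 + 6*h) = -738 + 6*h)
f = 2891 (f = -7*(-413) = 2891)
(B(48) - 24777)/(g(1) - 24670) - f = (0 - 24777)/((-738 + 6*1) - 24670) - 1*2891 = -24777/((-738 + 6) - 24670) - 2891 = -24777/(-732 - 24670) - 2891 = -24777/(-25402) - 2891 = -24777*(-1/25402) - 2891 = 24777/25402 - 2891 = -73412405/25402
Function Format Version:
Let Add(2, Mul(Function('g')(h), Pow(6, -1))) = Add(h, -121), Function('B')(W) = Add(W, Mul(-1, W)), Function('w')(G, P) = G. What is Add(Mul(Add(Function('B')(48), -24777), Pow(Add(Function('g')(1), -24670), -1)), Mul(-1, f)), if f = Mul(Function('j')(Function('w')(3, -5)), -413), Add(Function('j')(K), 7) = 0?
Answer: Rational(-73412405, 25402) ≈ -2890.0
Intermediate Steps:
Function('B')(W) = 0
Function('j')(K) = -7 (Function('j')(K) = Add(-7, 0) = -7)
Function('g')(h) = Add(-738, Mul(6, h)) (Function('g')(h) = Add(-12, Mul(6, Add(h, -121))) = Add(-12, Mul(6, Add(-121, h))) = Add(-12, Add(-726, Mul(6, h))) = Add(-738, Mul(6, h)))
f = 2891 (f = Mul(-7, -413) = 2891)
Add(Mul(Add(Function('B')(48), -24777), Pow(Add(Function('g')(1), -24670), -1)), Mul(-1, f)) = Add(Mul(Add(0, -24777), Pow(Add(Add(-738, Mul(6, 1)), -24670), -1)), Mul(-1, 2891)) = Add(Mul(-24777, Pow(Add(Add(-738, 6), -24670), -1)), -2891) = Add(Mul(-24777, Pow(Add(-732, -24670), -1)), -2891) = Add(Mul(-24777, Pow(-25402, -1)), -2891) = Add(Mul(-24777, Rational(-1, 25402)), -2891) = Add(Rational(24777, 25402), -2891) = Rational(-73412405, 25402)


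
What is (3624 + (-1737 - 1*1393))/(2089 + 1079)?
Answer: 247/1584 ≈ 0.15593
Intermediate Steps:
(3624 + (-1737 - 1*1393))/(2089 + 1079) = (3624 + (-1737 - 1393))/3168 = (3624 - 3130)*(1/3168) = 494*(1/3168) = 247/1584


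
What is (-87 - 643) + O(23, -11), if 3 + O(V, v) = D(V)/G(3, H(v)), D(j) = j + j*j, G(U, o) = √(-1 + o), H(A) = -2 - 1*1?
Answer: -733 - 276*I ≈ -733.0 - 276.0*I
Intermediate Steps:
H(A) = -3 (H(A) = -2 - 1 = -3)
D(j) = j + j²
O(V, v) = -3 - I*V*(1 + V)/2 (O(V, v) = -3 + (V*(1 + V))/(√(-1 - 3)) = -3 + (V*(1 + V))/(√(-4)) = -3 + (V*(1 + V))/((2*I)) = -3 + (V*(1 + V))*(-I/2) = -3 - I*V*(1 + V)/2)
(-87 - 643) + O(23, -11) = (-87 - 643) + (-3 - ½*I*23*(1 + 23)) = -730 + (-3 - ½*I*23*24) = -730 + (-3 - 276*I) = -733 - 276*I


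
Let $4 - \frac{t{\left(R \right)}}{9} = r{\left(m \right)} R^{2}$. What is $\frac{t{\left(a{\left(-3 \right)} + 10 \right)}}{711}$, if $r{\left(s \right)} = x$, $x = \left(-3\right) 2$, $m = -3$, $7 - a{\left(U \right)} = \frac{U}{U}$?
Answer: $\frac{1540}{79} \approx 19.494$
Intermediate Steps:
$a{\left(U \right)} = 6$ ($a{\left(U \right)} = 7 - \frac{U}{U} = 7 - 1 = 6$)
$x = -6$
$r{\left(s \right)} = -6$
$t{\left(R \right)} = 36 + 54 R^{2}$ ($t{\left(R \right)} = 36 - 9 \left(- 6 R^{2}\right) = 36 + 54 R^{2}$)
$\frac{t{\left(a{\left(-3 \right)} + 10 \right)}}{711} = \frac{36 + 54 \left(6 + 10\right)^{2}}{711} = \left(36 + 54 \cdot 16^{2}\right) \frac{1}{711} = \left(36 + 54 \cdot 256\right) \frac{1}{711} = \left(36 + 13824\right) \frac{1}{711} = 13860 \cdot \frac{1}{711} = \frac{1540}{79}$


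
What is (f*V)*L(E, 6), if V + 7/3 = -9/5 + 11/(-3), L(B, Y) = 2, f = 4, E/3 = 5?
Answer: -312/5 ≈ -62.400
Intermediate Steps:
E = 15 (E = 3*5 = 15)
V = -39/5 (V = -7/3 + (-9/5 + 11/(-3)) = -7/3 + (-9*1/5 + 11*(-1/3)) = -7/3 + (-9/5 - 11/3) = -7/3 - 82/15 = -39/5 ≈ -7.8000)
(f*V)*L(E, 6) = (4*(-39/5))*2 = -156/5*2 = -312/5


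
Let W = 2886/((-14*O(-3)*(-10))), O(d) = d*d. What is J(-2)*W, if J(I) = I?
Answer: -481/105 ≈ -4.5810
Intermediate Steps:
O(d) = d²
W = 481/210 (W = 2886/((-14*(-3)²*(-10))) = 2886/((-14*9*(-10))) = 2886/((-126*(-10))) = 2886/1260 = 2886*(1/1260) = 481/210 ≈ 2.2905)
J(-2)*W = -2*481/210 = -481/105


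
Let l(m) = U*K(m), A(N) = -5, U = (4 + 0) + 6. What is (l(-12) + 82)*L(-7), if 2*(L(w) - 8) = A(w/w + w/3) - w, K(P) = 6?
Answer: 1278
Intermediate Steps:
U = 10 (U = 4 + 6 = 10)
L(w) = 11/2 - w/2 (L(w) = 8 + (-5 - w)/2 = 8 + (-5/2 - w/2) = 11/2 - w/2)
l(m) = 60 (l(m) = 10*6 = 60)
(l(-12) + 82)*L(-7) = (60 + 82)*(11/2 - ½*(-7)) = 142*(11/2 + 7/2) = 142*9 = 1278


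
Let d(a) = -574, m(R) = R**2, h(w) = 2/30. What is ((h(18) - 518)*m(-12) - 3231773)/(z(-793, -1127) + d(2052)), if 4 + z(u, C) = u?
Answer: 16531777/6855 ≈ 2411.6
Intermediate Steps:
h(w) = 1/15 (h(w) = 2*(1/30) = 1/15)
z(u, C) = -4 + u
((h(18) - 518)*m(-12) - 3231773)/(z(-793, -1127) + d(2052)) = ((1/15 - 518)*(-12)**2 - 3231773)/((-4 - 793) - 574) = (-7769/15*144 - 3231773)/(-797 - 574) = (-372912/5 - 3231773)/(-1371) = -16531777/5*(-1/1371) = 16531777/6855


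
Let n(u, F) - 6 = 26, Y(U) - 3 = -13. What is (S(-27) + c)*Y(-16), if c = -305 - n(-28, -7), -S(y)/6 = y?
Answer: 1750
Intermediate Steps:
Y(U) = -10 (Y(U) = 3 - 13 = -10)
n(u, F) = 32 (n(u, F) = 6 + 26 = 32)
S(y) = -6*y
c = -337 (c = -305 - 1*32 = -305 - 32 = -337)
(S(-27) + c)*Y(-16) = (-6*(-27) - 337)*(-10) = (162 - 337)*(-10) = -175*(-10) = 1750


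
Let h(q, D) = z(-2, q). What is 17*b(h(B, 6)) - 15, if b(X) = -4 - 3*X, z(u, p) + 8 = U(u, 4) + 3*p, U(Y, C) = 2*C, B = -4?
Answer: 529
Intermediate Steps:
z(u, p) = 3*p (z(u, p) = -8 + (2*4 + 3*p) = -8 + (8 + 3*p) = 3*p)
h(q, D) = 3*q
17*b(h(B, 6)) - 15 = 17*(-4 - 9*(-4)) - 15 = 17*(-4 - 3*(-12)) - 15 = 17*(-4 + 36) - 15 = 17*32 - 15 = 544 - 15 = 529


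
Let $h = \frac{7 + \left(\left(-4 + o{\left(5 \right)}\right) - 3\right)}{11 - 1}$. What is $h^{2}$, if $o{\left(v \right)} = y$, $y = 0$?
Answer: $0$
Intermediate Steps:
$o{\left(v \right)} = 0$
$h = 0$ ($h = \frac{7 + \left(\left(-4 + 0\right) - 3\right)}{11 - 1} = \frac{7 - 7}{10} = \left(7 - 7\right) \frac{1}{10} = 0 \cdot \frac{1}{10} = 0$)
$h^{2} = 0^{2} = 0$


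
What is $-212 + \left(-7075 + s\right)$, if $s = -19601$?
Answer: $-26888$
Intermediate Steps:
$-212 + \left(-7075 + s\right) = -212 - 26676 = -26888$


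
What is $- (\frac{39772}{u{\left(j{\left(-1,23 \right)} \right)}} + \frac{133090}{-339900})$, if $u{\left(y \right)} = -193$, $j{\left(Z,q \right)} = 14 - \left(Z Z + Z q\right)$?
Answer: $\frac{1354418917}{6560070} \approx 206.46$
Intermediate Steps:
$j{\left(Z,q \right)} = 14 - Z^{2} - Z q$ ($j{\left(Z,q \right)} = 14 - \left(Z^{2} + Z q\right) = 14 - Z^{2} - Z q$)
$- (\frac{39772}{u{\left(j{\left(-1,23 \right)} \right)}} + \frac{133090}{-339900}) = - (\frac{39772}{-193} + \frac{133090}{-339900}) = - (39772 \left(- \frac{1}{193}\right) + 133090 \left(- \frac{1}{339900}\right)) = - (- \frac{39772}{193} - \frac{13309}{33990}) = \left(-1\right) \left(- \frac{1354418917}{6560070}\right) = \frac{1354418917}{6560070}$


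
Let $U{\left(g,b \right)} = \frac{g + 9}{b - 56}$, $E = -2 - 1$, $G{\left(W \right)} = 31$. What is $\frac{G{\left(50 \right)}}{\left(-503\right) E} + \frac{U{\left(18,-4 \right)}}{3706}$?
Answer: $\frac{2284139}{111847080} \approx 0.020422$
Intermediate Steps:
$E = -3$
$U{\left(g,b \right)} = \frac{9 + g}{-56 + b}$
$\frac{G{\left(50 \right)}}{\left(-503\right) E} + \frac{U{\left(18,-4 \right)}}{3706} = \frac{31}{\left(-503\right) \left(-3\right)} + \frac{\frac{1}{-56 - 4} \left(9 + 18\right)}{3706} = \frac{31}{1509} + \frac{1}{-60} \cdot 27 \cdot \frac{1}{3706} = 31 \cdot \frac{1}{1509} + \left(- \frac{1}{60}\right) 27 \cdot \frac{1}{3706} = \frac{31}{1509} - \frac{9}{74120} = \frac{2284139}{111847080}$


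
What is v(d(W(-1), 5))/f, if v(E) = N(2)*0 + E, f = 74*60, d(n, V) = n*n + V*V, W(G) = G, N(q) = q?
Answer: 13/2220 ≈ 0.0058559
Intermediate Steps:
d(n, V) = V² + n² (d(n, V) = n² + V² = V² + n²)
f = 4440
v(E) = E (v(E) = 2*0 + E = 0 + E = E)
v(d(W(-1), 5))/f = (5² + (-1)²)/4440 = (25 + 1)*(1/4440) = 26*(1/4440) = 13/2220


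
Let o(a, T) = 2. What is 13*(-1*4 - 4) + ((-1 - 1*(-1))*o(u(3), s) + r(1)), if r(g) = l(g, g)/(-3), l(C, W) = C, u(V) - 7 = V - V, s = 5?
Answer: -313/3 ≈ -104.33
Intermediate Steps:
u(V) = 7 (u(V) = 7 + (V - V) = 7 + 0 = 7)
r(g) = -g/3 (r(g) = g/(-3) = g*(-1/3) = -g/3)
13*(-1*4 - 4) + ((-1 - 1*(-1))*o(u(3), s) + r(1)) = 13*(-1*4 - 4) + ((-1 - 1*(-1))*2 - 1/3*1) = 13*(-4 - 4) + ((-1 + 1)*2 - 1/3) = 13*(-8) + (0*2 - 1/3) = -104 + (0 - 1/3) = -104 - 1/3 = -313/3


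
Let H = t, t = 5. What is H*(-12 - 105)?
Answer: -585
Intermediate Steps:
H = 5
H*(-12 - 105) = 5*(-12 - 105) = 5*(-117) = -585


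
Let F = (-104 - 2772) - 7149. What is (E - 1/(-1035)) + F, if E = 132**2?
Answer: 7657966/1035 ≈ 7399.0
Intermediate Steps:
E = 17424
F = -10025 (F = -2876 - 7149 = -10025)
(E - 1/(-1035)) + F = (17424 - 1/(-1035)) - 10025 = (17424 - 1*(-1/1035)) - 10025 = (17424 + 1/1035) - 10025 = 18033841/1035 - 10025 = 7657966/1035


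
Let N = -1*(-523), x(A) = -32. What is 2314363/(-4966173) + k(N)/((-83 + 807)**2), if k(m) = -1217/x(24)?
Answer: -38814229443875/83300758350336 ≈ -0.46595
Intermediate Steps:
N = 523
k(m) = 1217/32 (k(m) = -1217/(-32) = -1217*(-1/32) = 1217/32)
2314363/(-4966173) + k(N)/((-83 + 807)**2) = 2314363/(-4966173) + 1217/(32*((-83 + 807)**2)) = 2314363*(-1/4966173) + 1217/(32*(724**2)) = -2314363/4966173 + (1217/32)/524176 = -2314363/4966173 + (1217/32)*(1/524176) = -2314363/4966173 + 1217/16773632 = -38814229443875/83300758350336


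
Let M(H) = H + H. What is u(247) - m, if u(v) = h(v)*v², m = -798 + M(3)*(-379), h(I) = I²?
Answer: 3722101153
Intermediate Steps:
M(H) = 2*H
m = -3072 (m = -798 + (2*3)*(-379) = -798 + 6*(-379) = -798 - 2274 = -3072)
u(v) = v⁴ (u(v) = v²*v² = v⁴)
u(247) - m = 247⁴ - 1*(-3072) = 3722098081 + 3072 = 3722101153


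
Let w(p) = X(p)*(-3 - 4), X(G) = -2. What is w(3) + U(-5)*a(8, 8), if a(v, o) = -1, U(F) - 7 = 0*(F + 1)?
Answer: 7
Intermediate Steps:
U(F) = 7 (U(F) = 7 + 0*(F + 1) = 7 + 0*(1 + F) = 7 + 0 = 7)
w(p) = 14 (w(p) = -2*(-3 - 4) = -2*(-7) = 14)
w(3) + U(-5)*a(8, 8) = 14 + 7*(-1) = 14 - 7 = 7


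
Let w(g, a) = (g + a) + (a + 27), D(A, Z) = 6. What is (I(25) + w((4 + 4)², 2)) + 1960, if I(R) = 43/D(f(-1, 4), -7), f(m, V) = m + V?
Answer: 12373/6 ≈ 2062.2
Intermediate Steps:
f(m, V) = V + m
I(R) = 43/6
w(g, a) = 27 + g + 2*a (w(g, a) = (a + g) + (27 + a) = 27 + g + 2*a)
(I(25) + w((4 + 4)², 2)) + 1960 = (43/6 + (27 + (4 + 4)² + 2*2)) + 1960 = (43/6 + (27 + 8² + 4)) + 1960 = (43/6 + (27 + 64 + 4)) + 1960 = (43/6 + 95) + 1960 = 613/6 + 1960 = 12373/6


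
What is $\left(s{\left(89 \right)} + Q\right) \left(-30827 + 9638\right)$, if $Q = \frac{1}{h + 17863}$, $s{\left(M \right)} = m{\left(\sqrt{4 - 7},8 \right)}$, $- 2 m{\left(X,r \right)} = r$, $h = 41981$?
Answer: $\frac{1690705625}{19948} \approx 84756.0$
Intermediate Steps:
$m{\left(X,r \right)} = - \frac{r}{2}$
$s{\left(M \right)} = -4$ ($s{\left(M \right)} = \left(- \frac{1}{2}\right) 8 = -4$)
$Q = \frac{1}{59844}$ ($Q = \frac{1}{41981 + 17863} = \frac{1}{59844} \approx 1.671 \cdot 10^{-5}$)
$\left(s{\left(89 \right)} + Q\right) \left(-30827 + 9638\right) = \left(-4 + \frac{1}{59844}\right) \left(-30827 + 9638\right) = \left(- \frac{239375}{59844}\right) \left(-21189\right) = \frac{1690705625}{19948}$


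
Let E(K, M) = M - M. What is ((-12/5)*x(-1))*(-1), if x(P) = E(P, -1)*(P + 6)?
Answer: 0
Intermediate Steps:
E(K, M) = 0
x(P) = 0 (x(P) = 0*(P + 6) = 0*(6 + P) = 0)
((-12/5)*x(-1))*(-1) = (-12/5*0)*(-1) = (-12*⅕*0)*(-1) = -12/5*0*(-1) = 0*(-1) = 0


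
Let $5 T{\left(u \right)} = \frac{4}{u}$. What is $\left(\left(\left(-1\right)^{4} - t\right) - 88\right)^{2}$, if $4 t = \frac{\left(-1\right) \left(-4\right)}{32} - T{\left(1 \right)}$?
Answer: $\frac{193015449}{25600} \approx 7539.7$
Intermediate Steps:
$T{\left(u \right)} = \frac{4}{5 u}$ ($T{\left(u \right)} = \frac{4 \frac{1}{u}}{5} = \frac{4}{5 u}$)
$t = - \frac{27}{160}$ ($t = \frac{\frac{\left(-1\right) \left(-4\right)}{32} - \frac{4}{5 \cdot 1}}{4} = \frac{4 \cdot \frac{1}{32} - \frac{4}{5} \cdot 1}{4} = \frac{\frac{1}{8} - \frac{4}{5}}{4} = \frac{1}{4} \left(- \frac{27}{40}\right) = - \frac{27}{160} \approx -0.16875$)
$\left(\left(\left(-1\right)^{4} - t\right) - 88\right)^{2} = \left(\left(\left(-1\right)^{4} - - \frac{27}{160}\right) - 88\right)^{2} = \left(\left(1 + \frac{27}{160}\right) - 88\right)^{2} = \left(\frac{187}{160} - 88\right)^{2} = \left(- \frac{13893}{160}\right)^{2} = \frac{193015449}{25600}$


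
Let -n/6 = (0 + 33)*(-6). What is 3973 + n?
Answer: 5161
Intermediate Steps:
n = 1188 (n = -6*(0 + 33)*(-6) = -198*(-6) = -6*(-198) = 1188)
3973 + n = 3973 + 1188 = 5161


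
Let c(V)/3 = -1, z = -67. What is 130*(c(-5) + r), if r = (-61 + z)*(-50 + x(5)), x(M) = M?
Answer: 748410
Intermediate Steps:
c(V) = -3 (c(V) = 3*(-1) = -3)
r = 5760 (r = (-61 - 67)*(-50 + 5) = -128*(-45) = 5760)
130*(c(-5) + r) = 130*(-3 + 5760) = 130*5757 = 748410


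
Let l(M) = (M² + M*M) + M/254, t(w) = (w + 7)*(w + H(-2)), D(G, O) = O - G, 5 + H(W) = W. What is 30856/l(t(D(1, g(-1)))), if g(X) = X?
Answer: 7837424/1028655 ≈ 7.6191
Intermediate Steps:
H(W) = -5 + W
t(w) = (-7 + w)*(7 + w) (t(w) = (w + 7)*(w + (-5 - 2)) = (7 + w)*(w - 7) = (7 + w)*(-7 + w) = (-7 + w)*(7 + w))
l(M) = 2*M² + M/254 (l(M) = (M² + M²) + M*(1/254) = 2*M² + M/254)
30856/l(t(D(1, g(-1)))) = 30856/(((-49 + (-1 - 1*1)²)*(1 + 508*(-49 + (-1 - 1*1)²))/254)) = 30856/(((-49 + (-1 - 1)²)*(1 + 508*(-49 + (-1 - 1)²))/254)) = 30856/(((-49 + (-2)²)*(1 + 508*(-49 + (-2)²))/254)) = 30856/(((-49 + 4)*(1 + 508*(-49 + 4))/254)) = 30856/(((1/254)*(-45)*(1 + 508*(-45)))) = 30856/(((1/254)*(-45)*(1 - 22860))) = 30856/(((1/254)*(-45)*(-22859))) = 30856/(1028655/254) = 30856*(254/1028655) = 7837424/1028655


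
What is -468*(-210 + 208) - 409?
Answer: 527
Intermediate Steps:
-468*(-210 + 208) - 409 = -468*(-2) - 409 = 936 - 409 = 527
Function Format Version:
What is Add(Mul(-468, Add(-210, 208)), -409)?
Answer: 527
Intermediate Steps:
Add(Mul(-468, Add(-210, 208)), -409) = Add(Mul(-468, -2), -409) = Add(936, -409) = 527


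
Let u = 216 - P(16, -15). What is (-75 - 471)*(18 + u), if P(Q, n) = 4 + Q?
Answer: -116844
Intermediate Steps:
u = 196 (u = 216 - (4 + 16) = 216 - 1*20 = 216 - 20 = 196)
(-75 - 471)*(18 + u) = (-75 - 471)*(18 + 196) = -546*214 = -116844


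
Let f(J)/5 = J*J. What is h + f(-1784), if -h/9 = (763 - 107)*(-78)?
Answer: 16373792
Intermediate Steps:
f(J) = 5*J² (f(J) = 5*(J*J) = 5*J²)
h = 460512 (h = -9*(763 - 107)*(-78) = -5904*(-78) = -9*(-51168) = 460512)
h + f(-1784) = 460512 + 5*(-1784)² = 460512 + 5*3182656 = 460512 + 15913280 = 16373792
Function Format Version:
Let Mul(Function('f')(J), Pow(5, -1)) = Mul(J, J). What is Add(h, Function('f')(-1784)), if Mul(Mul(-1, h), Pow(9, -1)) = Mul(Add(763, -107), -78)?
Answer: 16373792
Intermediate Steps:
Function('f')(J) = Mul(5, Pow(J, 2)) (Function('f')(J) = Mul(5, Mul(J, J)) = Mul(5, Pow(J, 2)))
h = 460512 (h = Mul(-9, Mul(Add(763, -107), -78)) = Mul(-9, Mul(656, -78)) = Mul(-9, -51168) = 460512)
Add(h, Function('f')(-1784)) = Add(460512, Mul(5, Pow(-1784, 2))) = Add(460512, Mul(5, 3182656)) = Add(460512, 15913280) = 16373792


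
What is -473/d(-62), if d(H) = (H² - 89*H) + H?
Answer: -473/9300 ≈ -0.050860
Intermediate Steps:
d(H) = H² - 88*H
-473/d(-62) = -473*(-1/(62*(-88 - 62))) = -473/((-62*(-150))) = -473/9300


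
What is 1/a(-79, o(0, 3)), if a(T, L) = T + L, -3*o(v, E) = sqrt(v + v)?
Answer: -1/79 ≈ -0.012658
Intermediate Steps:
o(v, E) = -sqrt(2)*sqrt(v)/3 (o(v, E) = -sqrt(v + v)/3 = -sqrt(2)*sqrt(v)/3)
a(T, L) = L + T
1/a(-79, o(0, 3)) = 1/(-sqrt(2)*sqrt(0)/3 - 79) = 1/(-1/3*sqrt(2)*0 - 79) = 1/(0 - 79) = 1/(-79) = -1/79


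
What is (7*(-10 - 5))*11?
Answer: -1155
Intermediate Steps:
(7*(-10 - 5))*11 = (7*(-15))*11 = -105*11 = -1155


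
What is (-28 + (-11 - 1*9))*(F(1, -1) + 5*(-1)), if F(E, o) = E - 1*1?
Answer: 240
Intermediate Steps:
F(E, o) = -1 + E (F(E, o) = E - 1 = -1 + E)
(-28 + (-11 - 1*9))*(F(1, -1) + 5*(-1)) = (-28 + (-11 - 1*9))*((-1 + 1) + 5*(-1)) = (-28 + (-11 - 9))*(0 - 5) = (-28 - 20)*(-5) = -48*(-5) = 240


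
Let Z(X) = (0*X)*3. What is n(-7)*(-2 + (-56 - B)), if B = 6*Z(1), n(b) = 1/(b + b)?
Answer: 29/7 ≈ 4.1429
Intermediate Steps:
Z(X) = 0 (Z(X) = 0*3 = 0)
n(b) = 1/(2*b)
B = 0 (B = 6*0 = 0)
n(-7)*(-2 + (-56 - B)) = ((1/2)/(-7))*(-2 + (-56 - 1*0)) = ((1/2)*(-1/7))*(-2 + (-56 + 0)) = -(-2 - 56)/14 = -1/14*(-58) = 29/7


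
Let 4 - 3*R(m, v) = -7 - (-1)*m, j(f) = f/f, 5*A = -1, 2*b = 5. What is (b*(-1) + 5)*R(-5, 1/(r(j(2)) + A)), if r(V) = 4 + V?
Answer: 40/3 ≈ 13.333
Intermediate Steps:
b = 5/2 (b = (½)*5 = 5/2 ≈ 2.5000)
A = -⅕ (A = (⅕)*(-1) = -⅕ ≈ -0.20000)
j(f) = 1
R(m, v) = 11/3 - m/3 (R(m, v) = 4/3 - (-7 - (-1)*m)/3 = 4/3 - (-7 + m)/3 = 4/3 + (7/3 - m/3) = 11/3 - m/3)
(b*(-1) + 5)*R(-5, 1/(r(j(2)) + A)) = ((5/2)*(-1) + 5)*(11/3 - ⅓*(-5)) = (-5/2 + 5)*(11/3 + 5/3) = (5/2)*(16/3) = 40/3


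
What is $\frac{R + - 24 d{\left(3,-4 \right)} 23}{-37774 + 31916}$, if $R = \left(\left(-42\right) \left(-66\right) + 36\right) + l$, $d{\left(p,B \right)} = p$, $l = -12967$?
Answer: $\frac{11815}{5858} \approx 2.0169$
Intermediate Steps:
$R = -10159$ ($R = \left(\left(-42\right) \left(-66\right) + 36\right) - 12967 = \left(2772 + 36\right) - 12967 = 2808 - 12967 = -10159$)
$\frac{R + - 24 d{\left(3,-4 \right)} 23}{-37774 + 31916} = \frac{-10159 + \left(-24\right) 3 \cdot 23}{-37774 + 31916} = \frac{-10159 - 1656}{-5858} = \left(-10159 - 1656\right) \left(- \frac{1}{5858}\right) = \left(-11815\right) \left(- \frac{1}{5858}\right) = \frac{11815}{5858}$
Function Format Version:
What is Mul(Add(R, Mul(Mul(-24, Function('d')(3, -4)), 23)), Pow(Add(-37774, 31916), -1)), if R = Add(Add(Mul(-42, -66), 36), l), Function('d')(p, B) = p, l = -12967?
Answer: Rational(11815, 5858) ≈ 2.0169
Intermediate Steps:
R = -10159 (R = Add(Add(Mul(-42, -66), 36), -12967) = Add(Add(2772, 36), -12967) = Add(2808, -12967) = -10159)
Mul(Add(R, Mul(Mul(-24, Function('d')(3, -4)), 23)), Pow(Add(-37774, 31916), -1)) = Mul(Add(-10159, Mul(Mul(-24, 3), 23)), Pow(Add(-37774, 31916), -1)) = Mul(Add(-10159, Mul(-72, 23)), Pow(-5858, -1)) = Mul(Add(-10159, -1656), Rational(-1, 5858)) = Mul(-11815, Rational(-1, 5858)) = Rational(11815, 5858)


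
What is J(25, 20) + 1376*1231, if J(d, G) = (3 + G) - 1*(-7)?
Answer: 1693886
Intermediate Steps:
J(d, G) = 10 + G (J(d, G) = (3 + G) + 7 = 10 + G)
J(25, 20) + 1376*1231 = (10 + 20) + 1376*1231 = 30 + 1693856 = 1693886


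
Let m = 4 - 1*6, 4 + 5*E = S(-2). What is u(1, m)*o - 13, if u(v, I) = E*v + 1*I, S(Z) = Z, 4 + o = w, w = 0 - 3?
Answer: 47/5 ≈ 9.4000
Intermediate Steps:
w = -3
o = -7 (o = -4 - 3 = -7)
E = -6/5 (E = -4/5 + (1/5)*(-2) = -4/5 - 2/5 = -6/5 ≈ -1.2000)
m = -2 (m = 4 - 6 = -2)
u(v, I) = I - 6*v/5 (u(v, I) = -6*v/5 + 1*I = -6*v/5 + I = I - 6*v/5)
u(1, m)*o - 13 = (-2 - 6/5*1)*(-7) - 13 = (-2 - 6/5)*(-7) - 13 = -16/5*(-7) - 13 = 112/5 - 13 = 47/5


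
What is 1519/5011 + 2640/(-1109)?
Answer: -11544469/5557199 ≈ -2.0774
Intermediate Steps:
1519/5011 + 2640/(-1109) = 1519*(1/5011) + 2640*(-1/1109) = 1519/5011 - 2640/1109 = -11544469/5557199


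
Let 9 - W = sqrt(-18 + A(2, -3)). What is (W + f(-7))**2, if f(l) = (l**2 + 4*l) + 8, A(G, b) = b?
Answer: (38 - I*sqrt(21))**2 ≈ 1423.0 - 348.28*I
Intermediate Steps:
f(l) = 8 + l**2 + 4*l
W = 9 - I*sqrt(21) (W = 9 - sqrt(-18 - 3) = 9 - sqrt(-21) = 9 - I*sqrt(21) ≈ 9.0 - 4.5826*I)
(W + f(-7))**2 = ((9 - I*sqrt(21)) + (8 + (-7)**2 + 4*(-7)))**2 = ((9 - I*sqrt(21)) + (8 + 49 - 28))**2 = ((9 - I*sqrt(21)) + 29)**2 = (38 - I*sqrt(21))**2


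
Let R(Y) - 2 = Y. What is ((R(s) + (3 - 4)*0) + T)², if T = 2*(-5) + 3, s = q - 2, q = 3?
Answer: 16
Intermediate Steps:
s = 1 (s = 3 - 2 = 1)
R(Y) = 2 + Y
T = -7 (T = -10 + 3 = -7)
((R(s) + (3 - 4)*0) + T)² = (((2 + 1) + (3 - 4)*0) - 7)² = ((3 - 1*0) - 7)² = ((3 + 0) - 7)² = (3 - 7)² = (-4)² = 16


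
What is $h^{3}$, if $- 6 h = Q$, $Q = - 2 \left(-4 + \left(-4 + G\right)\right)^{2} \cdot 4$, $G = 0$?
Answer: $\frac{16777216}{27} \approx 6.2138 \cdot 10^{5}$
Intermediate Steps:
$Q = -512$ ($Q = - 2 \left(-4 + \left(-4 + 0\right)\right)^{2} \cdot 4 = - 2 \left(-4 - 4\right)^{2} \cdot 4 = - 2 \left(-8\right)^{2} \cdot 4 = \left(-2\right) 64 \cdot 4 = \left(-128\right) 4 = -512$)
$h = \frac{256}{3}$ ($h = \left(- \frac{1}{6}\right) \left(-512\right) = \frac{256}{3} \approx 85.333$)
$h^{3} = \left(\frac{256}{3}\right)^{3} = \frac{16777216}{27}$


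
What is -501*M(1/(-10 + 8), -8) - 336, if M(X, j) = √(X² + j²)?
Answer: -336 - 501*√257/2 ≈ -4351.8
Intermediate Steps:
-501*M(1/(-10 + 8), -8) - 336 = -501*√((1/(-10 + 8))² + (-8)²) - 336 = -501*√((1/(-2))² + 64) - 336 = -501*√((-½)² + 64) - 336 = -501*√(¼ + 64) - 336 = -501*√257/2 - 336 = -336 - 501*√257/2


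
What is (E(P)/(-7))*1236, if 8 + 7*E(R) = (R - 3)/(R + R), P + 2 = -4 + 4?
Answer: 8343/49 ≈ 170.27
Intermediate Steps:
P = -2 (P = -2 + (-4 + 4) = -2 + 0 = -2)
E(R) = -8/7 + (-3 + R)/(14*R) (E(R) = -8/7 + ((R - 3)/(R + R))/7 = -8/7 + ((-3 + R)/((2*R)))/7 = -8/7 + ((-3 + R)*(1/(2*R)))/7 = -8/7 + ((-3 + R)/(2*R))/7 = -8/7 + (-3 + R)/(14*R))
(E(P)/(-7))*1236 = (((3/14)*(-1 - 5*(-2))/(-2))/(-7))*1236 = (((3/14)*(-½)*(-1 + 10))*(-⅐))*1236 = (((3/14)*(-½)*9)*(-⅐))*1236 = -27/28*(-⅐)*1236 = (27/196)*1236 = 8343/49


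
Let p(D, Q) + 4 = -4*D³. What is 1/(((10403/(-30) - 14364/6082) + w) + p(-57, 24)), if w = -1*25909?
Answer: 91230/65184735587 ≈ 1.3996e-6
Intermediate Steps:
w = -25909
p(D, Q) = -4 - 4*D³
1/(((10403/(-30) - 14364/6082) + w) + p(-57, 24)) = 1/(((10403/(-30) - 14364/6082) - 25909) + (-4 - 4*(-57)³)) = 1/(((10403*(-1/30) - 14364*1/6082) - 25909) + (-4 - 4*(-185193))) = 1/(((-10403/30 - 7182/3041) - 25909) + (-4 + 740772)) = 1/((-31850983/91230 - 25909) + 740768) = 1/(-2395529053/91230 + 740768) = 1/(65184735587/91230) = 91230/65184735587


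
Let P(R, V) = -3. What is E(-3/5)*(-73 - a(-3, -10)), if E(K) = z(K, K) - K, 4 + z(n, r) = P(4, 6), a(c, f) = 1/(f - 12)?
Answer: 5136/11 ≈ 466.91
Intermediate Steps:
a(c, f) = 1/(-12 + f)
z(n, r) = -7 (z(n, r) = -4 - 3 = -7)
E(K) = -7 - K
E(-3/5)*(-73 - a(-3, -10)) = (-7 - (-3)/5)*(-73 - 1/(-12 - 10)) = (-7 - (-3)/5)*(-73 - 1/(-22)) = (-7 - 1*(-⅗))*(-73 - 1*(-1/22)) = (-7 + ⅗)*(-73 + 1/22) = -32/5*(-1605/22) = 5136/11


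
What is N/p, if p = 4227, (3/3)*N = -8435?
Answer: -8435/4227 ≈ -1.9955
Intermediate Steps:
N = -8435
N/p = -8435/4227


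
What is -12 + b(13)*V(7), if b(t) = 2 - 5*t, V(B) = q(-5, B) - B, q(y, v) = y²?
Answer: -1146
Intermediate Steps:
V(B) = 25 - B (V(B) = (-5)² - B = 25 - B)
-12 + b(13)*V(7) = -12 + (2 - 5*13)*(25 - 1*7) = -12 + (2 - 65)*(25 - 7) = -12 - 63*18 = -12 - 1134 = -1146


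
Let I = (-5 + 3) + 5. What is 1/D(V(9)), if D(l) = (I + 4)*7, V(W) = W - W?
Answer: 1/49 ≈ 0.020408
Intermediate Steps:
V(W) = 0
I = 3 (I = -2 + 5 = 3)
D(l) = 49 (D(l) = (3 + 4)*7 = 7*7 = 49)
1/D(V(9)) = 1/49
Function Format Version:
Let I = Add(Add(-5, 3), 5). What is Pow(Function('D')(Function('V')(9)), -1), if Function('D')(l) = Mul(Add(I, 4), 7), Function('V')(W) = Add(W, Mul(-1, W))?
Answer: Rational(1, 49) ≈ 0.020408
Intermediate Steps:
Function('V')(W) = 0
I = 3 (I = Add(-2, 5) = 3)
Function('D')(l) = 49 (Function('D')(l) = Mul(Add(3, 4), 7) = Mul(7, 7) = 49)
Pow(Function('D')(Function('V')(9)), -1) = Pow(49, -1) = Rational(1, 49)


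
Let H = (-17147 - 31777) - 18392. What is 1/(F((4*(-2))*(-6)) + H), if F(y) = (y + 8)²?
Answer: -1/64180 ≈ -1.5581e-5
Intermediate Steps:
H = -67316 (H = -48924 - 18392 = -67316)
F(y) = (8 + y)²
1/(F((4*(-2))*(-6)) + H) = 1/((8 + (4*(-2))*(-6))² - 67316) = 1/((8 - 8*(-6))² - 67316) = 1/((8 + 48)² - 67316) = 1/(56² - 67316) = 1/(3136 - 67316) = 1/(-64180) = -1/64180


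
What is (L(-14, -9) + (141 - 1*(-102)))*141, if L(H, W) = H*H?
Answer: 61899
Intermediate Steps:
L(H, W) = H**2
(L(-14, -9) + (141 - 1*(-102)))*141 = ((-14)**2 + (141 - 1*(-102)))*141 = (196 + (141 + 102))*141 = (196 + 243)*141 = 439*141 = 61899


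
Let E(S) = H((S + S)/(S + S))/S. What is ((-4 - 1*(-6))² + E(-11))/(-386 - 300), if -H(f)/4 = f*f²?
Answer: -24/3773 ≈ -0.0063610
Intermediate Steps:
H(f) = -4*f³ (H(f) = -4*f*f² = -4*f³)
E(S) = -4/S (E(S) = (-4*((S + S)/(S + S))³)/S = (-4*((2*S)/((2*S)))³)/S = (-4*((2*S)*(1/(2*S)))³)/S = (-4*1³)/S = (-4*1)/S = -4/S)
((-4 - 1*(-6))² + E(-11))/(-386 - 300) = ((-4 - 1*(-6))² - 4/(-11))/(-386 - 300) = ((-4 + 6)² - 4*(-1/11))/(-686) = (2² + 4/11)*(-1/686) = (4 + 4/11)*(-1/686) = (48/11)*(-1/686) = -24/3773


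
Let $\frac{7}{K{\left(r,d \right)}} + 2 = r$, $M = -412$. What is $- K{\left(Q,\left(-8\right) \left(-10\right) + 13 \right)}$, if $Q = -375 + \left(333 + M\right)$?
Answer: $\frac{7}{456} \approx 0.015351$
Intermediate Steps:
$Q = -454$ ($Q = -375 + \left(333 - 412\right) = -375 - 79 = -454$)
$K{\left(r,d \right)} = \frac{7}{-2 + r}$
$- K{\left(Q,\left(-8\right) \left(-10\right) + 13 \right)} = - \frac{7}{-2 - 454} = - \frac{7}{-456} = - \frac{7 \left(-1\right)}{456} = \left(-1\right) \left(- \frac{7}{456}\right) = \frac{7}{456}$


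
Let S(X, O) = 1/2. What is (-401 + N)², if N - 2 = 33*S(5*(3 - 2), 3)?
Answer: 585225/4 ≈ 1.4631e+5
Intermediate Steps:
S(X, O) = ½
N = 37/2 (N = 2 + 33*(½) = 2 + 33/2 = 37/2 ≈ 18.500)
(-401 + N)² = (-401 + 37/2)² = (-765/2)² = 585225/4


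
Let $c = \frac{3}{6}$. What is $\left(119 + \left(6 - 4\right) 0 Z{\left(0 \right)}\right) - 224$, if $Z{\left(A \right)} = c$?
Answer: $-105$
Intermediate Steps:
$c = \frac{1}{2}$ ($c = 3 \cdot \frac{1}{6} = \frac{1}{2} \approx 0.5$)
$Z{\left(A \right)} = \frac{1}{2}$
$\left(119 + \left(6 - 4\right) 0 Z{\left(0 \right)}\right) - 224 = \left(119 + \left(6 - 4\right) 0 \cdot \frac{1}{2}\right) - 224 = \left(119 + 2 \cdot 0 \cdot \frac{1}{2}\right) - 224 = \left(119 + 0 \cdot \frac{1}{2}\right) - 224 = \left(119 + 0\right) - 224 = 119 - 224 = -105$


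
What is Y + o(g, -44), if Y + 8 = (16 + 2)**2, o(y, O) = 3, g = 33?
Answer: 319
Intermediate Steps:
Y = 316 (Y = -8 + (16 + 2)**2 = -8 + 18**2 = -8 + 324 = 316)
Y + o(g, -44) = 316 + 3 = 319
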